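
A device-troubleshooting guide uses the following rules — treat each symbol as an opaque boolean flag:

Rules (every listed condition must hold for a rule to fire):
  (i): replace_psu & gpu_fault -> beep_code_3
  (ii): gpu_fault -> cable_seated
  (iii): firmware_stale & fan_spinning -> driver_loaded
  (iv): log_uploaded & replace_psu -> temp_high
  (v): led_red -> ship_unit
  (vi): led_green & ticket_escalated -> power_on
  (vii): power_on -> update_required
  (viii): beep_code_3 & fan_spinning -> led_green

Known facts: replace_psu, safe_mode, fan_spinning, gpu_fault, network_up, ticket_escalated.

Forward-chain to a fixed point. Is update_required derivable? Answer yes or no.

Round 1: (i) [replace_psu & gpu_fault -> beep_code_3]; (ii) [gpu_fault -> cable_seated]. New: beep_code_3, cable_seated.
Round 2: (viii) [beep_code_3 & fan_spinning -> led_green]. New: led_green.
Round 3: (vi) [led_green & ticket_escalated -> power_on]. New: power_on.
Round 4: (vii) [power_on -> update_required]. New: update_required.
update_required appears in round 4, so it is derivable.

yes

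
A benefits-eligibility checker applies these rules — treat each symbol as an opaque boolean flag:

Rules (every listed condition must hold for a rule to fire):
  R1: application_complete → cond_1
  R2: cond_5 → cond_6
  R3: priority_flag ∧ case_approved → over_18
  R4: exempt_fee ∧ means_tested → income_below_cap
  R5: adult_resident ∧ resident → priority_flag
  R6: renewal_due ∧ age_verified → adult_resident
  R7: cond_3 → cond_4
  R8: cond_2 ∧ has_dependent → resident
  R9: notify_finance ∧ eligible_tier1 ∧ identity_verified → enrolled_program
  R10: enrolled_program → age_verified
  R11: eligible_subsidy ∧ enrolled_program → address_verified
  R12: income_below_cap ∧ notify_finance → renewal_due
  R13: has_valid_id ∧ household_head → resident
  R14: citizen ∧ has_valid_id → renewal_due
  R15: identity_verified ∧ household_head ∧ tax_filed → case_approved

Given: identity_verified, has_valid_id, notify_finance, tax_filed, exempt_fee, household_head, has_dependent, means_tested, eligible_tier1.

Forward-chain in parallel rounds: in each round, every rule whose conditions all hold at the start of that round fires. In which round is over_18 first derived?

Round 1 — R4, R9, R13, R15, derive income_below_cap, enrolled_program, resident, case_approved.
Round 2 — R10, R12, derive age_verified, renewal_due.
Round 3 — R6, derive adult_resident.
Round 4 — R5, derive priority_flag.
Round 5 — R3, derive over_18.
over_18 first appears in round 5.

5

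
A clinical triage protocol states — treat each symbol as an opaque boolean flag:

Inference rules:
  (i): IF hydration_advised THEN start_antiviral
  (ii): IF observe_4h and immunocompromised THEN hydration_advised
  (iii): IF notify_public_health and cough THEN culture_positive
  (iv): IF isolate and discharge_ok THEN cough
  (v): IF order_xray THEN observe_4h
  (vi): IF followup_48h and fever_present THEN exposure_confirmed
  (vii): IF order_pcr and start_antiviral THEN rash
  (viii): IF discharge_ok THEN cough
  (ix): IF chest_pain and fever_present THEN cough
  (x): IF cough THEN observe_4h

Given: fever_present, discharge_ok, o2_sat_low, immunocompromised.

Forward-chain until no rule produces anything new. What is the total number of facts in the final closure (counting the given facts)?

8

Round 1 — (viii), derive cough.
Round 2 — (x), derive observe_4h.
Round 3 — (ii), derive hydration_advised.
Round 4 — (i), derive start_antiviral.
Closure: {cough, discharge_ok, fever_present, hydration_advised, immunocompromised, o2_sat_low, observe_4h, start_antiviral} — 8 facts.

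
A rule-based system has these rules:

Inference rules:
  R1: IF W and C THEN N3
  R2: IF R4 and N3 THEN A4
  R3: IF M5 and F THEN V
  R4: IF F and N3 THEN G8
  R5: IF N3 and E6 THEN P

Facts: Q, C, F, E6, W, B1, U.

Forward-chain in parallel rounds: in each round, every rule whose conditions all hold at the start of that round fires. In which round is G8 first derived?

[1] R1 [IF W and C THEN N3]. ⇒ new: N3.
[2] R4 [IF F and N3 THEN G8]; R5 [IF N3 and E6 THEN P]. ⇒ new: G8, P.
G8 first appears in round 2.

2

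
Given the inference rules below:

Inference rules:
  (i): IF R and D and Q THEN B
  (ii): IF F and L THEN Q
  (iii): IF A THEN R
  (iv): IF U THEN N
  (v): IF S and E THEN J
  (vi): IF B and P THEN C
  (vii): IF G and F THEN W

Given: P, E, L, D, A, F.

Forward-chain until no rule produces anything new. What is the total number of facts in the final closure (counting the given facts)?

10

[1] (ii) [IF F and L THEN Q]; (iii) [IF A THEN R]. ⇒ new: Q, R.
[2] (i) [IF R and D and Q THEN B]. ⇒ new: B.
[3] (vi) [IF B and P THEN C]. ⇒ new: C.
Closure: {A, B, C, D, E, F, L, P, Q, R} — 10 facts.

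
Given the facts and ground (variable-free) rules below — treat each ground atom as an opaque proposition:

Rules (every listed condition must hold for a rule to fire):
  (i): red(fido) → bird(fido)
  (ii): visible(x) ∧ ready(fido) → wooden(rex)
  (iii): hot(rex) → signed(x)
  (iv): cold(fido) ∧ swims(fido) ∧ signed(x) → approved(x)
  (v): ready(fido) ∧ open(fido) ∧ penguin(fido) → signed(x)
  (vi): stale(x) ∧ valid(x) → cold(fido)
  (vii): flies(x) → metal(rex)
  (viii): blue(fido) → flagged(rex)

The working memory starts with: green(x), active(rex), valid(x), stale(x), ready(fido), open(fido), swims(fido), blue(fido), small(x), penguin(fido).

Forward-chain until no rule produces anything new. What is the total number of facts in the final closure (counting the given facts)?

14

Round 1 — (v), (vi), (viii), derive signed(x), cold(fido), flagged(rex).
Round 2 — (iv), derive approved(x).
Closure: {active(rex), approved(x), blue(fido), cold(fido), flagged(rex), green(x), open(fido), penguin(fido), ready(fido), signed(x), small(x), stale(x), swims(fido), valid(x)} — 14 facts.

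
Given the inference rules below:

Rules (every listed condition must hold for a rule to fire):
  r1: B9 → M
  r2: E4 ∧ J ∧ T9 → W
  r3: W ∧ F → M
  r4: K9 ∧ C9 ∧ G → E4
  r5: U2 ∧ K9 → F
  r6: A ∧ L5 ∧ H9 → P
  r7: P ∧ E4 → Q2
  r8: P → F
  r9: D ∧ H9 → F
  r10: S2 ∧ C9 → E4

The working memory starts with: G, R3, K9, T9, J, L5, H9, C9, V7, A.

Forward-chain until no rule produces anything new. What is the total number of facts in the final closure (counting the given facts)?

[1] r4 [K9 ∧ C9 ∧ G → E4]; r6 [A ∧ L5 ∧ H9 → P]. ⇒ new: E4, P.
[2] r2 [E4 ∧ J ∧ T9 → W]; r7 [P ∧ E4 → Q2]; r8 [P → F]. ⇒ new: W, Q2, F.
[3] r3 [W ∧ F → M]. ⇒ new: M.
Closure: {A, C9, E4, F, G, H9, J, K9, L5, M, P, Q2, R3, T9, V7, W} — 16 facts.

16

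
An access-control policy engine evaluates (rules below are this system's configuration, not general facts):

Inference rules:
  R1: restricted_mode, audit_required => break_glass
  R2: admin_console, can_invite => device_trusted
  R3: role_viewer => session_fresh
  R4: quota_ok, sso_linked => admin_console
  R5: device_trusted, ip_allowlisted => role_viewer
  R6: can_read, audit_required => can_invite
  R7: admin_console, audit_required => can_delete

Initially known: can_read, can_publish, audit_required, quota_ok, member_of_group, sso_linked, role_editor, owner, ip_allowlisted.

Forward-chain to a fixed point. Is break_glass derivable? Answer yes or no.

no

Round 1: R4 [quota_ok, sso_linked => admin_console]; R6 [can_read, audit_required => can_invite]. Adds admin_console, can_invite.
Round 2: R2 [admin_console, can_invite => device_trusted]; R7 [admin_console, audit_required => can_delete]. Adds device_trusted, can_delete.
Round 3: R5 [device_trusted, ip_allowlisted => role_viewer]. Adds role_viewer.
Round 4: R3 [role_viewer => session_fresh]. Adds session_fresh.
Fixed point reached. break_glass is concluded only by R1; R1 needs restricted_mode (never derived).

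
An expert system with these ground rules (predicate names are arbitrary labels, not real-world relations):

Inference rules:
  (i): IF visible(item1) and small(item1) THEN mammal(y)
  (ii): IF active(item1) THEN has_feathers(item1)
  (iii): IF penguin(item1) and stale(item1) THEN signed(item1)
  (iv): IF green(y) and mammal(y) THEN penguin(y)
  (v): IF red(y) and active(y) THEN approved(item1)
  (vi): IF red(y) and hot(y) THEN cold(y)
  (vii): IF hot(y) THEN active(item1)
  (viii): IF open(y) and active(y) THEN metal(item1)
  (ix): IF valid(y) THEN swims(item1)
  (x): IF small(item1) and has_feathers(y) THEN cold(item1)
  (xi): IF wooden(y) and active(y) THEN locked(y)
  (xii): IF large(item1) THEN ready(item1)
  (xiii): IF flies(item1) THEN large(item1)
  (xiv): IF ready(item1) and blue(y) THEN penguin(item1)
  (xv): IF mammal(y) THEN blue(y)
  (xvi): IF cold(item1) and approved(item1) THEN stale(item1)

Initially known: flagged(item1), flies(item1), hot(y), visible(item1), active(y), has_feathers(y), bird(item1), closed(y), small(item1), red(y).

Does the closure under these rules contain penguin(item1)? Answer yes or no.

yes

Round 1: (i) [IF visible(item1) and small(item1) THEN mammal(y)]; (v) [IF red(y) and active(y) THEN approved(item1)]; (vi) [IF red(y) and hot(y) THEN cold(y)]; (vii) [IF hot(y) THEN active(item1)]; (x) [IF small(item1) and has_feathers(y) THEN cold(item1)]; (xiii) [IF flies(item1) THEN large(item1)]. New: mammal(y), approved(item1), cold(y), active(item1), cold(item1), large(item1).
Round 2: (ii) [IF active(item1) THEN has_feathers(item1)]; (xii) [IF large(item1) THEN ready(item1)]; (xv) [IF mammal(y) THEN blue(y)]; (xvi) [IF cold(item1) and approved(item1) THEN stale(item1)]. New: has_feathers(item1), ready(item1), blue(y), stale(item1).
Round 3: (xiv) [IF ready(item1) and blue(y) THEN penguin(item1)]. New: penguin(item1).
Round 4: (iii) [IF penguin(item1) and stale(item1) THEN signed(item1)]. New: signed(item1).
penguin(item1) appears in round 3, so it is derivable.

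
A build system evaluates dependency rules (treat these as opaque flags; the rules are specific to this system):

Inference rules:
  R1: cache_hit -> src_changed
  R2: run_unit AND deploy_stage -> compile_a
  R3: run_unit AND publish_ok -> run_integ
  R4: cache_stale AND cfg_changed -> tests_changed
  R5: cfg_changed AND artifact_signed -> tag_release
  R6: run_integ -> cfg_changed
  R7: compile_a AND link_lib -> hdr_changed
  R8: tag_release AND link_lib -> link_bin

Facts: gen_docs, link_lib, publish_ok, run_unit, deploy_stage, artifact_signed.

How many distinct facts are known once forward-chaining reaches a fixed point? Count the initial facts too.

12

Round 1: R2 [run_unit AND deploy_stage -> compile_a]; R3 [run_unit AND publish_ok -> run_integ]. Adds compile_a, run_integ.
Round 2: R6 [run_integ -> cfg_changed]; R7 [compile_a AND link_lib -> hdr_changed]. Adds cfg_changed, hdr_changed.
Round 3: R5 [cfg_changed AND artifact_signed -> tag_release]. Adds tag_release.
Round 4: R8 [tag_release AND link_lib -> link_bin]. Adds link_bin.
Closure: {artifact_signed, cfg_changed, compile_a, deploy_stage, gen_docs, hdr_changed, link_bin, link_lib, publish_ok, run_integ, run_unit, tag_release} — 12 facts.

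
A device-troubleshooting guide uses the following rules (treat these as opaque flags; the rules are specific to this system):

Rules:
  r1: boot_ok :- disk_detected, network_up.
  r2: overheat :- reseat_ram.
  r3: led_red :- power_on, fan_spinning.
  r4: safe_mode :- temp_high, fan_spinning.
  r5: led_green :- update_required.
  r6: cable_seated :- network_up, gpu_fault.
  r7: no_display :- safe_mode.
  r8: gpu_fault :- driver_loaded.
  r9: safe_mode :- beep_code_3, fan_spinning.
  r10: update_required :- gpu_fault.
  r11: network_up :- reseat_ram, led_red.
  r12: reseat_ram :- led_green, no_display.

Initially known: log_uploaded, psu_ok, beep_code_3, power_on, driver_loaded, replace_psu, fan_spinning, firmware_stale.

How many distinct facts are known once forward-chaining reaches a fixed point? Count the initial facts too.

18

[1] r3 [led_red :- power_on, fan_spinning.]; r8 [gpu_fault :- driver_loaded.]; r9 [safe_mode :- beep_code_3, fan_spinning.]. ⇒ new: led_red, gpu_fault, safe_mode.
[2] r7 [no_display :- safe_mode.]; r10 [update_required :- gpu_fault.]. ⇒ new: no_display, update_required.
[3] r5 [led_green :- update_required.]. ⇒ new: led_green.
[4] r12 [reseat_ram :- led_green, no_display.]. ⇒ new: reseat_ram.
[5] r2 [overheat :- reseat_ram.]; r11 [network_up :- reseat_ram, led_red.]. ⇒ new: overheat, network_up.
[6] r6 [cable_seated :- network_up, gpu_fault.]. ⇒ new: cable_seated.
Closure: {beep_code_3, cable_seated, driver_loaded, fan_spinning, firmware_stale, gpu_fault, led_green, led_red, log_uploaded, network_up, no_display, overheat, power_on, psu_ok, replace_psu, reseat_ram, safe_mode, update_required} — 18 facts.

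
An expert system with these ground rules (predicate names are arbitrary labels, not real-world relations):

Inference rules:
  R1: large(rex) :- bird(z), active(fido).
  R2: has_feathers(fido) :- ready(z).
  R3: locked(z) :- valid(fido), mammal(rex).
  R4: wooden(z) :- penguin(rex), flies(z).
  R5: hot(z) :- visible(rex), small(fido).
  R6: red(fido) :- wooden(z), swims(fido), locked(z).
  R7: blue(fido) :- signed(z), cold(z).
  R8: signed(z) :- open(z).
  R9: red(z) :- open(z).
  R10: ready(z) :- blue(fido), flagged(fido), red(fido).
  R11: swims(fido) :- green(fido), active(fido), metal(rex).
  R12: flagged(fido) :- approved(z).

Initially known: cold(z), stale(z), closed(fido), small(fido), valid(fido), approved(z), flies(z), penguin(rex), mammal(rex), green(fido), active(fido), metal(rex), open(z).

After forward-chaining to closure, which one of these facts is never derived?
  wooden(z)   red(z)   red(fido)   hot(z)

Round 1 fires R3, R4, R8, R9, R11, R12, giving locked(z), wooden(z), signed(z), red(z), swims(fido), flagged(fido).
Round 2 fires R6, R7, giving red(fido), blue(fido).
Round 3 fires R10, giving ready(z).
Round 4 fires R2, giving has_feathers(fido).
Derived: red(z) (round 1), wooden(z) (round 1), red(fido) (round 2). hot(z) never appears in any round.

hot(z)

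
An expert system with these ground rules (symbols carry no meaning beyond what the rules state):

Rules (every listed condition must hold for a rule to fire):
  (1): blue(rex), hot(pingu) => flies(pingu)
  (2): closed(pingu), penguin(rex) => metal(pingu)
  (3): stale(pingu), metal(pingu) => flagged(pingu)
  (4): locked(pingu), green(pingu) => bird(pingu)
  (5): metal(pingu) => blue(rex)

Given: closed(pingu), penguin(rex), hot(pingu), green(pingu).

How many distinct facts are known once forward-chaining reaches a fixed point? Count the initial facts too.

7

Round 1 — (2), derive metal(pingu).
Round 2 — (5), derive blue(rex).
Round 3 — (1), derive flies(pingu).
Closure: {blue(rex), closed(pingu), flies(pingu), green(pingu), hot(pingu), metal(pingu), penguin(rex)} — 7 facts.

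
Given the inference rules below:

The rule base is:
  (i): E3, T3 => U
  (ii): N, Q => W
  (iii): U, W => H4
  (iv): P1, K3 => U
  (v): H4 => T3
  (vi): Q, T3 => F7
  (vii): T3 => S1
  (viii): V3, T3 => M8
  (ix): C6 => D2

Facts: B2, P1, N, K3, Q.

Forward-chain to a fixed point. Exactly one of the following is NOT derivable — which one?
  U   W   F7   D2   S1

Round 1: (ii) [N, Q => W]; (iv) [P1, K3 => U]. Adds W, U.
Round 2: (iii) [U, W => H4]. Adds H4.
Round 3: (v) [H4 => T3]. Adds T3.
Round 4: (vi) [Q, T3 => F7]; (vii) [T3 => S1]. Adds F7, S1.
Derived: S1 (round 4), F7 (round 4), W (round 1), U (round 1). D2 never appears in any round.

D2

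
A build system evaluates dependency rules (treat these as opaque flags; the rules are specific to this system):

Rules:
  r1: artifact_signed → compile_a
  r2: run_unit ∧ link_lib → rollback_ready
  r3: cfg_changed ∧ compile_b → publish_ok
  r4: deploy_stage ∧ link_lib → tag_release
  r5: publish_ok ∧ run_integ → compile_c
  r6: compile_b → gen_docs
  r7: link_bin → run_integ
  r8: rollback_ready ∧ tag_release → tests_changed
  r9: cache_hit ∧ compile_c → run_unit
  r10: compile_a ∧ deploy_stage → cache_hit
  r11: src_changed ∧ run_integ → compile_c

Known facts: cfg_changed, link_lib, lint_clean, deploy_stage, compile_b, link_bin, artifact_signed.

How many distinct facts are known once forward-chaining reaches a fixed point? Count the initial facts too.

17

Round 1 — r1, r3, r4, r6, r7, derive compile_a, publish_ok, tag_release, gen_docs, run_integ.
Round 2 — r5, r10, derive compile_c, cache_hit.
Round 3 — r9, derive run_unit.
Round 4 — r2, derive rollback_ready.
Round 5 — r8, derive tests_changed.
Closure: {artifact_signed, cache_hit, cfg_changed, compile_a, compile_b, compile_c, deploy_stage, gen_docs, link_bin, link_lib, lint_clean, publish_ok, rollback_ready, run_integ, run_unit, tag_release, tests_changed} — 17 facts.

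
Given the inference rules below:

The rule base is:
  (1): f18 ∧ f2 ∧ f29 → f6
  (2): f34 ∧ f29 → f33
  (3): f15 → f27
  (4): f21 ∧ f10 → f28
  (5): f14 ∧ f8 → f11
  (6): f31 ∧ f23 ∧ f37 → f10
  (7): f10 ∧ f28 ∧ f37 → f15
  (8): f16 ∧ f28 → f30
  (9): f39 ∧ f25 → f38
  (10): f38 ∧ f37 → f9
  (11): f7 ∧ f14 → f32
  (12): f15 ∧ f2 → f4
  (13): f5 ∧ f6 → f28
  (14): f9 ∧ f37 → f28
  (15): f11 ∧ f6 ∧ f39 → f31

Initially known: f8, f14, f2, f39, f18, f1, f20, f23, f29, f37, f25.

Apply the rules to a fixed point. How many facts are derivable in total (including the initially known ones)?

Round 1: (1) [f18 ∧ f2 ∧ f29 → f6]; (5) [f14 ∧ f8 → f11]; (9) [f39 ∧ f25 → f38]. New: f6, f11, f38.
Round 2: (10) [f38 ∧ f37 → f9]; (15) [f11 ∧ f6 ∧ f39 → f31]. New: f9, f31.
Round 3: (6) [f31 ∧ f23 ∧ f37 → f10]; (14) [f9 ∧ f37 → f28]. New: f10, f28.
Round 4: (7) [f10 ∧ f28 ∧ f37 → f15]. New: f15.
Round 5: (3) [f15 → f27]; (12) [f15 ∧ f2 → f4]. New: f27, f4.
Closure: {f1, f10, f11, f14, f15, f18, f2, f20, f23, f25, f27, f28, f29, f31, f37, f38, f39, f4, f6, f8, f9} — 21 facts.

21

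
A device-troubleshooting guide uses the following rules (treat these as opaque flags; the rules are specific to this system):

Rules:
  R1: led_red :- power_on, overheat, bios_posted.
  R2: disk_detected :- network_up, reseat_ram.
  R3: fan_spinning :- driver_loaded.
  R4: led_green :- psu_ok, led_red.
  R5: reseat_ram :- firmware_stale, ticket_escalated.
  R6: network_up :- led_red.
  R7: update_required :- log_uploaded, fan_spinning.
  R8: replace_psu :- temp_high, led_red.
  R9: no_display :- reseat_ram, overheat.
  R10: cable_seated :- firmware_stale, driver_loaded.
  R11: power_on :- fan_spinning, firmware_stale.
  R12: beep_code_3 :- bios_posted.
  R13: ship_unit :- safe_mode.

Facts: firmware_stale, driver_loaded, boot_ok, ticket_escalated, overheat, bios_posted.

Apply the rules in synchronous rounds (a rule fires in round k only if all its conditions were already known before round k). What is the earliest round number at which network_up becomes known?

Round 1 — R3, R5, R10, R12, derive fan_spinning, reseat_ram, cable_seated, beep_code_3.
Round 2 — R9, R11, derive no_display, power_on.
Round 3 — R1, derive led_red.
Round 4 — R6, derive network_up.
network_up first appears in round 4.

4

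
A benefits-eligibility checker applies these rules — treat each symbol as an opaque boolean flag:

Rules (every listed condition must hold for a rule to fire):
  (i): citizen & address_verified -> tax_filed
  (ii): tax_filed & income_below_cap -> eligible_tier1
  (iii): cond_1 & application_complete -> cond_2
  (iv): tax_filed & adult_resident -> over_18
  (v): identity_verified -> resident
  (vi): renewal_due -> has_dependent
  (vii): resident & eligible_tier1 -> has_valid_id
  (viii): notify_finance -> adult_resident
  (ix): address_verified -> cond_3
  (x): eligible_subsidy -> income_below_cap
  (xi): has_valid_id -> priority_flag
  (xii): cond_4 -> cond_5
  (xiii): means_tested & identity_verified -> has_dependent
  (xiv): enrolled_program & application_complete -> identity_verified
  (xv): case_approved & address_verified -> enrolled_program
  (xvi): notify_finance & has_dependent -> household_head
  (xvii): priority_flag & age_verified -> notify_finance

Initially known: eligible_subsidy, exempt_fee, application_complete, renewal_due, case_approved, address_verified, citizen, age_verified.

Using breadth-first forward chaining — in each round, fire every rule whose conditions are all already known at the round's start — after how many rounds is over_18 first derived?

[1] (i) [citizen & address_verified -> tax_filed]; (vi) [renewal_due -> has_dependent]; (ix) [address_verified -> cond_3]; (x) [eligible_subsidy -> income_below_cap]; (xv) [case_approved & address_verified -> enrolled_program]. ⇒ new: tax_filed, has_dependent, cond_3, income_below_cap, enrolled_program.
[2] (ii) [tax_filed & income_below_cap -> eligible_tier1]; (xiv) [enrolled_program & application_complete -> identity_verified]. ⇒ new: eligible_tier1, identity_verified.
[3] (v) [identity_verified -> resident]. ⇒ new: resident.
[4] (vii) [resident & eligible_tier1 -> has_valid_id]. ⇒ new: has_valid_id.
[5] (xi) [has_valid_id -> priority_flag]. ⇒ new: priority_flag.
[6] (xvii) [priority_flag & age_verified -> notify_finance]. ⇒ new: notify_finance.
[7] (viii) [notify_finance -> adult_resident]; (xvi) [notify_finance & has_dependent -> household_head]. ⇒ new: adult_resident, household_head.
[8] (iv) [tax_filed & adult_resident -> over_18]. ⇒ new: over_18.
over_18 first appears in round 8.

8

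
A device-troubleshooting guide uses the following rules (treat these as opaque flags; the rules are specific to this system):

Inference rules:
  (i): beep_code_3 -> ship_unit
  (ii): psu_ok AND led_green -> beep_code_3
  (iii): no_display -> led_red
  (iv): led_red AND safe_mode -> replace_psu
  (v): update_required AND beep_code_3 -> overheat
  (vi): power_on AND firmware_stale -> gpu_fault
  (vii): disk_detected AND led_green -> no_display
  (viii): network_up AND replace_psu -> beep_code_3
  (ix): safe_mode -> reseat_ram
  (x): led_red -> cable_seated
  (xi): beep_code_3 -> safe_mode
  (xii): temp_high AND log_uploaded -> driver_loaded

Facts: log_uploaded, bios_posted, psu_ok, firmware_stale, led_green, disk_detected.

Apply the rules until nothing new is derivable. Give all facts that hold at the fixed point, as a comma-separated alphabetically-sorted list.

beep_code_3, bios_posted, cable_seated, disk_detected, firmware_stale, led_green, led_red, log_uploaded, no_display, psu_ok, replace_psu, reseat_ram, safe_mode, ship_unit

[1] (ii) [psu_ok AND led_green -> beep_code_3]; (vii) [disk_detected AND led_green -> no_display]. ⇒ new: beep_code_3, no_display.
[2] (i) [beep_code_3 -> ship_unit]; (iii) [no_display -> led_red]; (xi) [beep_code_3 -> safe_mode]. ⇒ new: ship_unit, led_red, safe_mode.
[3] (iv) [led_red AND safe_mode -> replace_psu]; (ix) [safe_mode -> reseat_ram]; (x) [led_red -> cable_seated]. ⇒ new: replace_psu, reseat_ram, cable_seated.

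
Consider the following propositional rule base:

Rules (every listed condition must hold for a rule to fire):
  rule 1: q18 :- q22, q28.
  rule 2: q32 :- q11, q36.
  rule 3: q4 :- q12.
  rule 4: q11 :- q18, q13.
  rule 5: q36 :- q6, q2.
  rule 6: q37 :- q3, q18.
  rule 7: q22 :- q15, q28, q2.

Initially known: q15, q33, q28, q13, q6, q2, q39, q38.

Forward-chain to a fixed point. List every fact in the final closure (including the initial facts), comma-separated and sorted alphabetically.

[1] rule 5 [q36 :- q6, q2.]; rule 7 [q22 :- q15, q28, q2.]. ⇒ new: q36, q22.
[2] rule 1 [q18 :- q22, q28.]. ⇒ new: q18.
[3] rule 4 [q11 :- q18, q13.]. ⇒ new: q11.
[4] rule 2 [q32 :- q11, q36.]. ⇒ new: q32.

q11, q13, q15, q18, q2, q22, q28, q32, q33, q36, q38, q39, q6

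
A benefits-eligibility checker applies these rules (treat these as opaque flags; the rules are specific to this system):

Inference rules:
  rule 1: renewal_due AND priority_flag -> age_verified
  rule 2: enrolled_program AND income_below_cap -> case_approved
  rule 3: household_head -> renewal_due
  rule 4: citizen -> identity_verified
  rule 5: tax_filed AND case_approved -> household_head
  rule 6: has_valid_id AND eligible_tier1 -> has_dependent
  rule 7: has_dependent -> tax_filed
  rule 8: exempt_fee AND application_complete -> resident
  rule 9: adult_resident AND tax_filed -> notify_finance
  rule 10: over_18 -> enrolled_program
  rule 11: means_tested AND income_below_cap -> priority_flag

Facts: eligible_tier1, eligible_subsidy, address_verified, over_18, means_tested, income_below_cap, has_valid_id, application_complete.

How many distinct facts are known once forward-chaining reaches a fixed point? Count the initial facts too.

16

Round 1 — rule 6, rule 10, rule 11, derive has_dependent, enrolled_program, priority_flag.
Round 2 — rule 2, rule 7, derive case_approved, tax_filed.
Round 3 — rule 5, derive household_head.
Round 4 — rule 3, derive renewal_due.
Round 5 — rule 1, derive age_verified.
Closure: {address_verified, age_verified, application_complete, case_approved, eligible_subsidy, eligible_tier1, enrolled_program, has_dependent, has_valid_id, household_head, income_below_cap, means_tested, over_18, priority_flag, renewal_due, tax_filed} — 16 facts.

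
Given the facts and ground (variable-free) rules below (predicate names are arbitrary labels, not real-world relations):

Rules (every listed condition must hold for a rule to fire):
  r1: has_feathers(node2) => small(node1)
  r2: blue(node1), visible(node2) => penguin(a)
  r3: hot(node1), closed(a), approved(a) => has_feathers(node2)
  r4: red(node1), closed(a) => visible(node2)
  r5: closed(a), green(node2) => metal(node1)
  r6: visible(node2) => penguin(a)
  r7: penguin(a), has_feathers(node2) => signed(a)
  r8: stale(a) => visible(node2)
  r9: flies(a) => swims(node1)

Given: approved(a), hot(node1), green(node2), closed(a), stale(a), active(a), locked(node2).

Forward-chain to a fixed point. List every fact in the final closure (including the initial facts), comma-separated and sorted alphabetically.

active(a), approved(a), closed(a), green(node2), has_feathers(node2), hot(node1), locked(node2), metal(node1), penguin(a), signed(a), small(node1), stale(a), visible(node2)

Round 1: r3 [hot(node1), closed(a), approved(a) => has_feathers(node2)]; r5 [closed(a), green(node2) => metal(node1)]; r8 [stale(a) => visible(node2)]. New: has_feathers(node2), metal(node1), visible(node2).
Round 2: r1 [has_feathers(node2) => small(node1)]; r6 [visible(node2) => penguin(a)]. New: small(node1), penguin(a).
Round 3: r7 [penguin(a), has_feathers(node2) => signed(a)]. New: signed(a).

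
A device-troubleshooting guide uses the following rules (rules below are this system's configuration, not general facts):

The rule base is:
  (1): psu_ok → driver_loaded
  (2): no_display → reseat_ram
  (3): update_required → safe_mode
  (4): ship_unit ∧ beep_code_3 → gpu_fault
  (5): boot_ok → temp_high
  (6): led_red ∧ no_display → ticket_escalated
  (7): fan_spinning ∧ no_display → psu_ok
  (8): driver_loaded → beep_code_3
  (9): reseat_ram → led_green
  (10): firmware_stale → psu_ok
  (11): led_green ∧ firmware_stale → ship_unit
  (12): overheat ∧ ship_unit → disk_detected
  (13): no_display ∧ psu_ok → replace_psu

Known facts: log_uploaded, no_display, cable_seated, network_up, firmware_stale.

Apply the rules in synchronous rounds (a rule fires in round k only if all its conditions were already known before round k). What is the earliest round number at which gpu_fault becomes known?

4

Round 1: (2) [no_display → reseat_ram]; (10) [firmware_stale → psu_ok]. New: reseat_ram, psu_ok.
Round 2: (1) [psu_ok → driver_loaded]; (9) [reseat_ram → led_green]; (13) [no_display ∧ psu_ok → replace_psu]. New: driver_loaded, led_green, replace_psu.
Round 3: (8) [driver_loaded → beep_code_3]; (11) [led_green ∧ firmware_stale → ship_unit]. New: beep_code_3, ship_unit.
Round 4: (4) [ship_unit ∧ beep_code_3 → gpu_fault]. New: gpu_fault.
gpu_fault first appears in round 4.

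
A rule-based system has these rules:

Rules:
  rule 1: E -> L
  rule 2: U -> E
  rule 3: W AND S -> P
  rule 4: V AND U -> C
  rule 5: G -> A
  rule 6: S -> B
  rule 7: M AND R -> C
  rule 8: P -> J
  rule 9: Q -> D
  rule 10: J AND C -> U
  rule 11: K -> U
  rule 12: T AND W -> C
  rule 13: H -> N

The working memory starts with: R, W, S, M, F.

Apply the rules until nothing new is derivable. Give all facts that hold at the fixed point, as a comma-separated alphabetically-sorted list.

B, C, E, F, J, L, M, P, R, S, U, W

Round 1 fires rule 3, rule 6, rule 7, giving P, B, C.
Round 2 fires rule 8, giving J.
Round 3 fires rule 10, giving U.
Round 4 fires rule 2, giving E.
Round 5 fires rule 1, giving L.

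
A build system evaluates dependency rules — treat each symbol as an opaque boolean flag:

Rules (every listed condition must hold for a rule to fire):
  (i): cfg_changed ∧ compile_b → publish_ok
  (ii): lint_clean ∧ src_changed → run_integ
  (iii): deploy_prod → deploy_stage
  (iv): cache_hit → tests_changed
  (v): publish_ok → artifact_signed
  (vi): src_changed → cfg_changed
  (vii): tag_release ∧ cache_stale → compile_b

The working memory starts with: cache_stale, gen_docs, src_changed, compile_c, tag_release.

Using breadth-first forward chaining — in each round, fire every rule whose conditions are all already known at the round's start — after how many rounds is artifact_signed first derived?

3

Round 1 — (vi), (vii), derive cfg_changed, compile_b.
Round 2 — (i), derive publish_ok.
Round 3 — (v), derive artifact_signed.
artifact_signed first appears in round 3.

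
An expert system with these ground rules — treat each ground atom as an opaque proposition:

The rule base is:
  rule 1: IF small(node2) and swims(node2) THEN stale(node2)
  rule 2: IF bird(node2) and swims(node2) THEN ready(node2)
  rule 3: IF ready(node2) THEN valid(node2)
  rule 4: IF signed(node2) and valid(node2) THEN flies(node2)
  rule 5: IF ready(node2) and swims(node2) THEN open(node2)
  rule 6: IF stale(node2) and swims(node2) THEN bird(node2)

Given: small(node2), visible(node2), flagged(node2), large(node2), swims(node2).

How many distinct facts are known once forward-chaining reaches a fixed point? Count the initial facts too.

10

Round 1: rule 1 [IF small(node2) and swims(node2) THEN stale(node2)]. New: stale(node2).
Round 2: rule 6 [IF stale(node2) and swims(node2) THEN bird(node2)]. New: bird(node2).
Round 3: rule 2 [IF bird(node2) and swims(node2) THEN ready(node2)]. New: ready(node2).
Round 4: rule 3 [IF ready(node2) THEN valid(node2)]; rule 5 [IF ready(node2) and swims(node2) THEN open(node2)]. New: valid(node2), open(node2).
Closure: {bird(node2), flagged(node2), large(node2), open(node2), ready(node2), small(node2), stale(node2), swims(node2), valid(node2), visible(node2)} — 10 facts.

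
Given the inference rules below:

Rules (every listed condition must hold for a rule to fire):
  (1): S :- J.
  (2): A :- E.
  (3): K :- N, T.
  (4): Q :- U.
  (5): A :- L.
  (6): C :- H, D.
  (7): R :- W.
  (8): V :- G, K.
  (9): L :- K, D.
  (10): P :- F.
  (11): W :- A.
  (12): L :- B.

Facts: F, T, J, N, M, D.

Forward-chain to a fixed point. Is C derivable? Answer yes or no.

Round 1 fires (1), (3), (10), giving S, K, P.
Round 2 fires (9), giving L.
Round 3 fires (5), giving A.
Round 4 fires (11), giving W.
Round 5 fires (7), giving R.
Fixed point reached. C is concluded only by (6); (6) needs H (never derived).

no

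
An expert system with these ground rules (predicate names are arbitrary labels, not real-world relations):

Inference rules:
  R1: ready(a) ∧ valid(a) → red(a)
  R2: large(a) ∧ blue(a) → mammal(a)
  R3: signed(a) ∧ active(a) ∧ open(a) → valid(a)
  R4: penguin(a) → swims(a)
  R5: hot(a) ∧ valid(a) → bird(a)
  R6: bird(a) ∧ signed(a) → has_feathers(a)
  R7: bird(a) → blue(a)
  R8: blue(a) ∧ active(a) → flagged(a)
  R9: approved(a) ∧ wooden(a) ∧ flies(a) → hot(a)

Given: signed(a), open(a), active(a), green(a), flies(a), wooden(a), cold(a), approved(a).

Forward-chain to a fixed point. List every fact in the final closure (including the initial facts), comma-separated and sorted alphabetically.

Round 1: R3 [signed(a) ∧ active(a) ∧ open(a) → valid(a)]; R9 [approved(a) ∧ wooden(a) ∧ flies(a) → hot(a)]. New: valid(a), hot(a).
Round 2: R5 [hot(a) ∧ valid(a) → bird(a)]. New: bird(a).
Round 3: R6 [bird(a) ∧ signed(a) → has_feathers(a)]; R7 [bird(a) → blue(a)]. New: has_feathers(a), blue(a).
Round 4: R8 [blue(a) ∧ active(a) → flagged(a)]. New: flagged(a).

active(a), approved(a), bird(a), blue(a), cold(a), flagged(a), flies(a), green(a), has_feathers(a), hot(a), open(a), signed(a), valid(a), wooden(a)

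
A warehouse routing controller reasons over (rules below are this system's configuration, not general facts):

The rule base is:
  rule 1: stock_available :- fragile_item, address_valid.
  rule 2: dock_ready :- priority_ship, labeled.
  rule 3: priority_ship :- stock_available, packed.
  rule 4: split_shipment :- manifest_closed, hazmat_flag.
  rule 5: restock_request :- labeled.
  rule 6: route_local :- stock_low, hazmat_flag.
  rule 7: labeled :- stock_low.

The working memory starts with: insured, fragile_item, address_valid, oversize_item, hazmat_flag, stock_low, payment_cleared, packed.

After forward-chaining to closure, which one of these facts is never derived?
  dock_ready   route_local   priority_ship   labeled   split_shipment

[1] rule 1 [stock_available :- fragile_item, address_valid.]; rule 6 [route_local :- stock_low, hazmat_flag.]; rule 7 [labeled :- stock_low.]. ⇒ new: stock_available, route_local, labeled.
[2] rule 3 [priority_ship :- stock_available, packed.]; rule 5 [restock_request :- labeled.]. ⇒ new: priority_ship, restock_request.
[3] rule 2 [dock_ready :- priority_ship, labeled.]. ⇒ new: dock_ready.
Derived: priority_ship (round 2), labeled (round 1), route_local (round 1), dock_ready (round 3). split_shipment never appears in any round.

split_shipment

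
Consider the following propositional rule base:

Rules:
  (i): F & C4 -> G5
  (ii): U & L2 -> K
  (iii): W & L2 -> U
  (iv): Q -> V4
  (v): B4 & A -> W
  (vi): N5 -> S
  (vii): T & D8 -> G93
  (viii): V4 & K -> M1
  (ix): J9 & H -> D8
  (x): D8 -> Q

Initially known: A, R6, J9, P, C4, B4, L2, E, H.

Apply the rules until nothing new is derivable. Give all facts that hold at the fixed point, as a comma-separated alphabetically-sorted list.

A, B4, C4, D8, E, H, J9, K, L2, M1, P, Q, R6, U, V4, W

Round 1 — (v), (ix), derive W, D8.
Round 2 — (iii), (x), derive U, Q.
Round 3 — (ii), (iv), derive K, V4.
Round 4 — (viii), derive M1.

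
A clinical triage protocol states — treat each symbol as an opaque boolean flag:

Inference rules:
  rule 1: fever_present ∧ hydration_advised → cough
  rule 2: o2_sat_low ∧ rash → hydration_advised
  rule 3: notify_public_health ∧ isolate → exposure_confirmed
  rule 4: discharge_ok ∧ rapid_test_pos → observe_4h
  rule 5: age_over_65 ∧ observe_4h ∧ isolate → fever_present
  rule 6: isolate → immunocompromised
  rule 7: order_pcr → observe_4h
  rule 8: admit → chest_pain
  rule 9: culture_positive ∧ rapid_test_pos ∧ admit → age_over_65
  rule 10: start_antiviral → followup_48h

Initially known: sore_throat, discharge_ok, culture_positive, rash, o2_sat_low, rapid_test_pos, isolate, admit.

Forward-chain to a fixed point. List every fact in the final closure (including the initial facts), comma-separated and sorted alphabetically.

Round 1 — rule 2, rule 4, rule 6, rule 8, rule 9, derive hydration_advised, observe_4h, immunocompromised, chest_pain, age_over_65.
Round 2 — rule 5, derive fever_present.
Round 3 — rule 1, derive cough.

admit, age_over_65, chest_pain, cough, culture_positive, discharge_ok, fever_present, hydration_advised, immunocompromised, isolate, o2_sat_low, observe_4h, rapid_test_pos, rash, sore_throat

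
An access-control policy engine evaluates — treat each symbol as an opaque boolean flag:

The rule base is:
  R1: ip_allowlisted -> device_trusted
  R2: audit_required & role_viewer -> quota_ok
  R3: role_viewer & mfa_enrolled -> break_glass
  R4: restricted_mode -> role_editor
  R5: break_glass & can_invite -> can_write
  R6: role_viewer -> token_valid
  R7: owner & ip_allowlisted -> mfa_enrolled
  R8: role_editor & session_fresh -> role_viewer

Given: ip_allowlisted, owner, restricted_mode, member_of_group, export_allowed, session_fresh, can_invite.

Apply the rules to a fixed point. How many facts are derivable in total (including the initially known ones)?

14

[1] R1 [ip_allowlisted -> device_trusted]; R4 [restricted_mode -> role_editor]; R7 [owner & ip_allowlisted -> mfa_enrolled]. ⇒ new: device_trusted, role_editor, mfa_enrolled.
[2] R8 [role_editor & session_fresh -> role_viewer]. ⇒ new: role_viewer.
[3] R3 [role_viewer & mfa_enrolled -> break_glass]; R6 [role_viewer -> token_valid]. ⇒ new: break_glass, token_valid.
[4] R5 [break_glass & can_invite -> can_write]. ⇒ new: can_write.
Closure: {break_glass, can_invite, can_write, device_trusted, export_allowed, ip_allowlisted, member_of_group, mfa_enrolled, owner, restricted_mode, role_editor, role_viewer, session_fresh, token_valid} — 14 facts.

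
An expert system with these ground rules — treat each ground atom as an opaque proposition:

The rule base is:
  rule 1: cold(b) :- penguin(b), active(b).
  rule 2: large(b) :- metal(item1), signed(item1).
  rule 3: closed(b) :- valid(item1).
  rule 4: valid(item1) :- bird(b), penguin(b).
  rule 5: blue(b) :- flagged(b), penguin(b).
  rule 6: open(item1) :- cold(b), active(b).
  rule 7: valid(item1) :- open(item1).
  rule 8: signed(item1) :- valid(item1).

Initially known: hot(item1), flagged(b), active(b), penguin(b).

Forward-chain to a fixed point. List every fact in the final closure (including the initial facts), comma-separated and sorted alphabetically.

active(b), blue(b), closed(b), cold(b), flagged(b), hot(item1), open(item1), penguin(b), signed(item1), valid(item1)

Round 1 — rule 1, rule 5, derive cold(b), blue(b).
Round 2 — rule 6, derive open(item1).
Round 3 — rule 7, derive valid(item1).
Round 4 — rule 3, rule 8, derive closed(b), signed(item1).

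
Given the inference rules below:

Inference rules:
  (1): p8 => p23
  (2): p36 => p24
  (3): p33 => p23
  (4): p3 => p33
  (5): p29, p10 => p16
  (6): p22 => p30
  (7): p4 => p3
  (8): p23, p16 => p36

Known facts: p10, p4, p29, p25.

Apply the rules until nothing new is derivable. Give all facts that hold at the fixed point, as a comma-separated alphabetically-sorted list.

[1] (5) [p29, p10 => p16]; (7) [p4 => p3]. ⇒ new: p16, p3.
[2] (4) [p3 => p33]. ⇒ new: p33.
[3] (3) [p33 => p23]. ⇒ new: p23.
[4] (8) [p23, p16 => p36]. ⇒ new: p36.
[5] (2) [p36 => p24]. ⇒ new: p24.

p10, p16, p23, p24, p25, p29, p3, p33, p36, p4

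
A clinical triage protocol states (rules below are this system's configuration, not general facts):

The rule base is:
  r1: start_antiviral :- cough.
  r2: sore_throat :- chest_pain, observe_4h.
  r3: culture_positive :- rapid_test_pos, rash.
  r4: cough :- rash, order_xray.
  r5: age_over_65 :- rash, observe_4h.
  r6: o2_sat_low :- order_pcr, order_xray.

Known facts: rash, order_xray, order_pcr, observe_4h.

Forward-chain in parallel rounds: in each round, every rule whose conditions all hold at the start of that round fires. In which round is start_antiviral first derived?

Round 1: r4 [cough :- rash, order_xray.]; r5 [age_over_65 :- rash, observe_4h.]; r6 [o2_sat_low :- order_pcr, order_xray.]. Adds cough, age_over_65, o2_sat_low.
Round 2: r1 [start_antiviral :- cough.]. Adds start_antiviral.
start_antiviral first appears in round 2.

2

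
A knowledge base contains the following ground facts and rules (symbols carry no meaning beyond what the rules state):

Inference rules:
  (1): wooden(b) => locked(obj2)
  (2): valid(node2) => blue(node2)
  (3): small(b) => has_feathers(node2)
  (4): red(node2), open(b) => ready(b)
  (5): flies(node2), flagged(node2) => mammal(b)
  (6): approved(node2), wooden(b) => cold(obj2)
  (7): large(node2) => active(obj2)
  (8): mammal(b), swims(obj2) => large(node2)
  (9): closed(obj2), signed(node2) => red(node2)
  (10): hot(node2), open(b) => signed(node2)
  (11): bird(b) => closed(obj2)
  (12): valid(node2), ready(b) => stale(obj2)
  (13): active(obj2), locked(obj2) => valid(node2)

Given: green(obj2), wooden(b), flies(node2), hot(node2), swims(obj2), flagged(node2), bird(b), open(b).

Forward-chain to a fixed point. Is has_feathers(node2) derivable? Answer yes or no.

[1] (1) [wooden(b) => locked(obj2)]; (5) [flies(node2), flagged(node2) => mammal(b)]; (10) [hot(node2), open(b) => signed(node2)]; (11) [bird(b) => closed(obj2)]. ⇒ new: locked(obj2), mammal(b), signed(node2), closed(obj2).
[2] (8) [mammal(b), swims(obj2) => large(node2)]; (9) [closed(obj2), signed(node2) => red(node2)]. ⇒ new: large(node2), red(node2).
[3] (4) [red(node2), open(b) => ready(b)]; (7) [large(node2) => active(obj2)]. ⇒ new: ready(b), active(obj2).
[4] (13) [active(obj2), locked(obj2) => valid(node2)]. ⇒ new: valid(node2).
[5] (2) [valid(node2) => blue(node2)]; (12) [valid(node2), ready(b) => stale(obj2)]. ⇒ new: blue(node2), stale(obj2).
Fixed point reached. has_feathers(node2) is concluded only by (3); (3) needs small(b) (never derived).

no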